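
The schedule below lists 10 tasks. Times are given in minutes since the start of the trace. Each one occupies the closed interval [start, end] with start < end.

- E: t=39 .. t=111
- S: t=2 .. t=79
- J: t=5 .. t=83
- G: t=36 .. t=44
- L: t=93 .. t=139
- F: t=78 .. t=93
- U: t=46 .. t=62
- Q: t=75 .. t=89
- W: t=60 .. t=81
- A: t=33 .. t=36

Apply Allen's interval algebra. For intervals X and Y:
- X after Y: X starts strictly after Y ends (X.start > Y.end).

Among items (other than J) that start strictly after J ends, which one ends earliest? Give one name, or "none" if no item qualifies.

L

Target J = [t=5, t=83].
A [t=33, t=36] → during → excluded.
E [t=39, t=111] → overlapped-by → excluded.
F [t=78, t=93] → overlapped-by → excluded.
G [t=36, t=44] → during → excluded.
L [t=93, t=139] → after → candidate.
Q [t=75, t=89] → overlapped-by → excluded.
S [t=2, t=79] → overlaps → excluded.
U [t=46, t=62] → during → excluded.
W [t=60, t=81] → during → excluded.
Among candidates, earliest end is t=139 → L.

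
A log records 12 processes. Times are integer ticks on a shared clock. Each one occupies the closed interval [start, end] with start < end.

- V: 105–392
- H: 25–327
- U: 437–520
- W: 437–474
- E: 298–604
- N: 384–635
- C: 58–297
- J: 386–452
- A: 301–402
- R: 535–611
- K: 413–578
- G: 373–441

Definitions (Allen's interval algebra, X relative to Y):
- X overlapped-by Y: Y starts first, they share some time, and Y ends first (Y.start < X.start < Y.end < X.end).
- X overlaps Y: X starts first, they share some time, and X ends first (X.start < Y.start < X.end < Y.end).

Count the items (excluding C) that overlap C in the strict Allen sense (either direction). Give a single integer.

1

Target C = [58, 297].
A [301, 402] → after → no.
E [298, 604] → after → no.
G [373, 441] → after → no.
H [25, 327] → contains → no.
J [386, 452] → after → no.
K [413, 578] → after → no.
N [384, 635] → after → no.
R [535, 611] → after → no.
U [437, 520] → after → no.
V [105, 392] → overlapped-by → counts.
W [437, 474] → after → no.
Total: 1.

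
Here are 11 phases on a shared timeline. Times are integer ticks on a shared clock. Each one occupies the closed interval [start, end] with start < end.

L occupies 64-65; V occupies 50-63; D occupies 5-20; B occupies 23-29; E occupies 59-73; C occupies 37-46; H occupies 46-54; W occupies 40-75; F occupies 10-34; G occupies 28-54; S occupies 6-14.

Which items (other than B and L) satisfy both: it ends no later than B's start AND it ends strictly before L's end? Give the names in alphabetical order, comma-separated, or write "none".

Conditions: its end is no later than B's start (X.end <= 23) AND its end is strictly before L's end (X.end < 65).
C: end 46 <= 23? ✗; end 46 < 65? ✓ → no.
D: end 20 <= 23? ✓; end 20 < 65? ✓ → yes.
E: end 73 <= 23? ✗; end 73 < 65? ✗ → no.
F: end 34 <= 23? ✗; end 34 < 65? ✓ → no.
G: end 54 <= 23? ✗; end 54 < 65? ✓ → no.
H: end 54 <= 23? ✗; end 54 < 65? ✓ → no.
S: end 14 <= 23? ✓; end 14 < 65? ✓ → yes.
V: end 63 <= 23? ✗; end 63 < 65? ✓ → no.
W: end 75 <= 23? ✗; end 75 < 65? ✗ → no.
Result: D, S.

D, S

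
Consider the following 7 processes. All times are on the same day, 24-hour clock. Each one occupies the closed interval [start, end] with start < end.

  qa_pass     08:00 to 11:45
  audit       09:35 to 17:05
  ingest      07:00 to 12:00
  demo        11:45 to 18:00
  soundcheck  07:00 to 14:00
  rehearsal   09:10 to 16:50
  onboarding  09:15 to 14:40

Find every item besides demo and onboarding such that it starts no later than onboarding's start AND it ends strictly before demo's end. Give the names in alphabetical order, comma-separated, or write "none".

Conditions: its start is no later than onboarding's start (X.start <= 09:15) AND its end is strictly before demo's end (X.end < 18:00).
audit: start 09:35 <= 09:15? ✗; end 17:05 < 18:00? ✓ → no.
ingest: start 07:00 <= 09:15? ✓; end 12:00 < 18:00? ✓ → yes.
qa_pass: start 08:00 <= 09:15? ✓; end 11:45 < 18:00? ✓ → yes.
rehearsal: start 09:10 <= 09:15? ✓; end 16:50 < 18:00? ✓ → yes.
soundcheck: start 07:00 <= 09:15? ✓; end 14:00 < 18:00? ✓ → yes.
Result: ingest, qa_pass, rehearsal, soundcheck.

ingest, qa_pass, rehearsal, soundcheck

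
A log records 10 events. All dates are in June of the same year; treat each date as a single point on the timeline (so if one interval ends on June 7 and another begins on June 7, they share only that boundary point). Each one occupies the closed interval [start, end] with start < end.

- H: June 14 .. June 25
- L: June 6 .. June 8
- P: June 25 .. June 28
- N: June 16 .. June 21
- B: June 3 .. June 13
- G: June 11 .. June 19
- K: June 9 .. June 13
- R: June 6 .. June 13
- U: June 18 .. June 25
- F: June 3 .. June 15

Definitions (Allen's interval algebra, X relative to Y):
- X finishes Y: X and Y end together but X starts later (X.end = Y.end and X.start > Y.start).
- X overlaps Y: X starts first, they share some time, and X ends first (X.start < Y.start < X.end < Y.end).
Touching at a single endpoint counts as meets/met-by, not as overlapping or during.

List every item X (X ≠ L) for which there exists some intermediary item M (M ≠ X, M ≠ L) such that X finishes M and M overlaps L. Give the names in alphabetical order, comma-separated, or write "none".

none

Target L = [June 6, June 8].
Intermediaries M with M overlaps L: none.
Union: none.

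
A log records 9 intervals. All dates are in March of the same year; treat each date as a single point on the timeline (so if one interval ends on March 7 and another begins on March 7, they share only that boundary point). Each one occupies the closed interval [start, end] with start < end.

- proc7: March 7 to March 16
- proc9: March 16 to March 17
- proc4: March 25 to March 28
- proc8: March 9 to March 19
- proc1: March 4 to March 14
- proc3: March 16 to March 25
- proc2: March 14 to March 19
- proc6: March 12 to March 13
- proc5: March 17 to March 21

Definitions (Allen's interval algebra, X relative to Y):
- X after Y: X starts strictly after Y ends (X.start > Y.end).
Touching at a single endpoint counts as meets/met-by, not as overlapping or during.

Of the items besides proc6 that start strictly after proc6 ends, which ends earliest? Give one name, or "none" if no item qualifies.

proc9

Target proc6 = [March 12, March 13].
proc1 [March 4, March 14] → contains → excluded.
proc2 [March 14, March 19] → after → candidate.
proc3 [March 16, March 25] → after → candidate.
proc4 [March 25, March 28] → after → candidate.
proc5 [March 17, March 21] → after → candidate.
proc7 [March 7, March 16] → contains → excluded.
proc8 [March 9, March 19] → contains → excluded.
proc9 [March 16, March 17] → after → candidate.
Among candidates, earliest end is March 17 → proc9.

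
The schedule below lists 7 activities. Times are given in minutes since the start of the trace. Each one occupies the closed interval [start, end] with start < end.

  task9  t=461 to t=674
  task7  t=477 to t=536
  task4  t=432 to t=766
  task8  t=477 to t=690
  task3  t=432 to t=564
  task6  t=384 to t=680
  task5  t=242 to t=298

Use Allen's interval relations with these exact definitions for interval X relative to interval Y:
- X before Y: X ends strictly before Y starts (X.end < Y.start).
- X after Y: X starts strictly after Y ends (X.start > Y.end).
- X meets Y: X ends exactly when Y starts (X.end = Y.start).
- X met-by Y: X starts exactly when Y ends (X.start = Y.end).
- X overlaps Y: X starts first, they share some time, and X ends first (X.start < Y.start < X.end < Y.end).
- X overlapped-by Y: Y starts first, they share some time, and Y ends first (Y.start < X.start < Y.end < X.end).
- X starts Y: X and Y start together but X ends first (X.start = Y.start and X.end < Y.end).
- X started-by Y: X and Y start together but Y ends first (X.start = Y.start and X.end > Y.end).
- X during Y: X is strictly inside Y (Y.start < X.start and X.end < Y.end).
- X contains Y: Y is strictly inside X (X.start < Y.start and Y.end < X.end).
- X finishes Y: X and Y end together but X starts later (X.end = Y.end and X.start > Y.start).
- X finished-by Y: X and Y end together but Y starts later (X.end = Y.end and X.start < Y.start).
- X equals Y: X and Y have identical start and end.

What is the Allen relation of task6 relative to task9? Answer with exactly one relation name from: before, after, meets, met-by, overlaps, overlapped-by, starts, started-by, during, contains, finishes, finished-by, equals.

task6 = [t=384, t=680]; task9 = [t=461, t=674].
Compare endpoints: task6.start < task9.start, task6.start < task9.end, task6.end > task9.start, task6.end > task9.end.
That pattern is 'contains'.

contains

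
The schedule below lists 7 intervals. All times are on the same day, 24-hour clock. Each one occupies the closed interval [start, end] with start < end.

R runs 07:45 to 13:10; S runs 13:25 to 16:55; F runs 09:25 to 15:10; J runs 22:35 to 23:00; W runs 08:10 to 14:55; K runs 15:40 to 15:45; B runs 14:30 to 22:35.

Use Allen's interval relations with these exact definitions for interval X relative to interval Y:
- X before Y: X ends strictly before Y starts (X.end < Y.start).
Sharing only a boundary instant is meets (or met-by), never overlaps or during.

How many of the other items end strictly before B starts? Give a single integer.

1

Target B = [14:30, 22:35].
F [09:25, 15:10] → overlaps → no.
J [22:35, 23:00] → met-by → no.
K [15:40, 15:45] → during → no.
R [07:45, 13:10] → before → counts.
S [13:25, 16:55] → overlaps → no.
W [08:10, 14:55] → overlaps → no.
Total: 1.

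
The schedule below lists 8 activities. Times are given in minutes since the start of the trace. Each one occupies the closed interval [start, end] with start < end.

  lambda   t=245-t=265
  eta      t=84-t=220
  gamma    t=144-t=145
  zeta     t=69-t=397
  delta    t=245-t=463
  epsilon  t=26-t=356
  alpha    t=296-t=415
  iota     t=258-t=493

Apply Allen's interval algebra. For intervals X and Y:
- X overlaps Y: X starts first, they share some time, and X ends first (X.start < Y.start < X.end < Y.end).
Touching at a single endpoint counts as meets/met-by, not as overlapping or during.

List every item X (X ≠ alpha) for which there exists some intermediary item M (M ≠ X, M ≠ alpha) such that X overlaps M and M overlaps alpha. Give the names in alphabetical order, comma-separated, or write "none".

Target alpha = [t=296, t=415].
Intermediaries M with M overlaps alpha: epsilon, zeta.
Via epsilon — items with X overlaps epsilon: none.
Via zeta — items with X overlaps zeta: epsilon.
Union: epsilon.

epsilon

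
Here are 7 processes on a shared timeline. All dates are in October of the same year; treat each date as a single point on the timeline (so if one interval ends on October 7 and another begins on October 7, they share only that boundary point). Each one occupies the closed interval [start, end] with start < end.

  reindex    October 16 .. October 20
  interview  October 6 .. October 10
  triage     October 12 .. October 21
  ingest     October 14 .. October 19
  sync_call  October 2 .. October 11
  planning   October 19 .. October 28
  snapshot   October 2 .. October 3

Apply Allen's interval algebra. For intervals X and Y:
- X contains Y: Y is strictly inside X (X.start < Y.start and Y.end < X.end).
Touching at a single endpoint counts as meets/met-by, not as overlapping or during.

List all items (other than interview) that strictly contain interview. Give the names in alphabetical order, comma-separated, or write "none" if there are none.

Target interview = [October 6, October 10].
ingest [October 14, October 19] → after → no.
planning [October 19, October 28] → after → no.
reindex [October 16, October 20] → after → no.
snapshot [October 2, October 3] → before → no.
sync_call [October 2, October 11] → contains → yes.
triage [October 12, October 21] → after → no.
Result: sync_call.

sync_call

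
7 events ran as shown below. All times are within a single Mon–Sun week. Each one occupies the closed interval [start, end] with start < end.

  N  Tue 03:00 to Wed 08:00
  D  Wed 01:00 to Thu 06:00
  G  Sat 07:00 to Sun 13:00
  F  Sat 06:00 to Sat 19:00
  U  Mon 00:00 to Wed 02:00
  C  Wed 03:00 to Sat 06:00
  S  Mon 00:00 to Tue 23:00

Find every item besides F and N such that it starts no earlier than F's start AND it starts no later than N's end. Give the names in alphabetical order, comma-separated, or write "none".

none

Conditions: its start is no earlier than F's start (X.start >= Sat 06:00) AND its start is no later than N's end (X.start <= Wed 08:00).
C: start Wed 03:00 >= Sat 06:00? ✗; start Wed 03:00 <= Wed 08:00? ✓ → no.
D: start Wed 01:00 >= Sat 06:00? ✗; start Wed 01:00 <= Wed 08:00? ✓ → no.
G: start Sat 07:00 >= Sat 06:00? ✓; start Sat 07:00 <= Wed 08:00? ✗ → no.
S: start Mon 00:00 >= Sat 06:00? ✗; start Mon 00:00 <= Wed 08:00? ✓ → no.
U: start Mon 00:00 >= Sat 06:00? ✗; start Mon 00:00 <= Wed 08:00? ✓ → no.
Result: none.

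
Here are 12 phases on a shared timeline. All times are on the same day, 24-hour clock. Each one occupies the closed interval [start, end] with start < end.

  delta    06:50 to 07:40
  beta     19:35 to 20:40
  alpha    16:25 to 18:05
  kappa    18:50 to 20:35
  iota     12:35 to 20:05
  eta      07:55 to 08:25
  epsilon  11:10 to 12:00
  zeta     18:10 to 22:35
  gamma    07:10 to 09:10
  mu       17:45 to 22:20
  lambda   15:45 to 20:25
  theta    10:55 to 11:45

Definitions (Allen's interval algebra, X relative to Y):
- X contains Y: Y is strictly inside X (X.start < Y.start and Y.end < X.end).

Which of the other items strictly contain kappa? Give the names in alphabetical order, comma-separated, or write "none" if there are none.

mu, zeta

Target kappa = [18:50, 20:35].
alpha [16:25, 18:05] → before → no.
beta [19:35, 20:40] → overlapped-by → no.
delta [06:50, 07:40] → before → no.
epsilon [11:10, 12:00] → before → no.
eta [07:55, 08:25] → before → no.
gamma [07:10, 09:10] → before → no.
iota [12:35, 20:05] → overlaps → no.
lambda [15:45, 20:25] → overlaps → no.
mu [17:45, 22:20] → contains → yes.
theta [10:55, 11:45] → before → no.
zeta [18:10, 22:35] → contains → yes.
Result: mu, zeta.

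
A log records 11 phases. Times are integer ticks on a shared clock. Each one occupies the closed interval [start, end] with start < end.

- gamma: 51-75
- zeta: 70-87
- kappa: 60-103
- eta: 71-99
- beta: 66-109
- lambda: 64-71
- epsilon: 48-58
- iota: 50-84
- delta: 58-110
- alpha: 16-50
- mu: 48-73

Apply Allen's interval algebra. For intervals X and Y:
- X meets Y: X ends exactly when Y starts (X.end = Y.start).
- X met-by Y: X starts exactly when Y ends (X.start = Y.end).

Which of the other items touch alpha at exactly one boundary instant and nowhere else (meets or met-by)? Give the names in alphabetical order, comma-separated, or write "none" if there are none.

iota

Target alpha = [16, 50].
beta [66, 109] → after → no.
delta [58, 110] → after → no.
epsilon [48, 58] → overlapped-by → no.
eta [71, 99] → after → no.
gamma [51, 75] → after → no.
iota [50, 84] → met-by → yes.
kappa [60, 103] → after → no.
lambda [64, 71] → after → no.
mu [48, 73] → overlapped-by → no.
zeta [70, 87] → after → no.
Result: iota.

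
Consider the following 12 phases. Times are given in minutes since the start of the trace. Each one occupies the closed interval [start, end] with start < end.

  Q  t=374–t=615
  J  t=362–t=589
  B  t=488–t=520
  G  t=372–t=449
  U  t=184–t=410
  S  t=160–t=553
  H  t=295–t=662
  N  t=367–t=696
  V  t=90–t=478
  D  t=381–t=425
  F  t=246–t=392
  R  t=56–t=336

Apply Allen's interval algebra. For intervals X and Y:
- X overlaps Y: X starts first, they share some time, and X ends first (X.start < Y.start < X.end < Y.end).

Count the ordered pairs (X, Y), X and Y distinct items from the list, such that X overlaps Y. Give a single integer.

Checking all 132 ordered pairs for relation 'overlaps'; matching pairs in alphabetical order:
(F, D): F overlaps D ✓
(F, G): F overlaps G ✓
(F, H): F overlaps H ✓
(F, J): F overlaps J ✓
(F, N): F overlaps N ✓
(F, Q): F overlaps Q ✓
(G, Q): G overlaps Q ✓
(H, N): H overlaps N ✓
(J, N): J overlaps N ✓
(J, Q): J overlaps Q ✓
(R, F): R overlaps F ✓
(R, H): R overlaps H ✓
(R, S): R overlaps S ✓
(R, U): R overlaps U ✓
(R, V): R overlaps V ✓
(S, H): S overlaps H ✓
(S, J): S overlaps J ✓
(S, N): S overlaps N ✓
(S, Q): S overlaps Q ✓
(U, D): U overlaps D ✓
(U, G): U overlaps G ✓
(U, H): U overlaps H ✓
(U, J): U overlaps J ✓
(U, N): U overlaps N ✓
... plus 6 further pairs not listed.
Count: 30.

30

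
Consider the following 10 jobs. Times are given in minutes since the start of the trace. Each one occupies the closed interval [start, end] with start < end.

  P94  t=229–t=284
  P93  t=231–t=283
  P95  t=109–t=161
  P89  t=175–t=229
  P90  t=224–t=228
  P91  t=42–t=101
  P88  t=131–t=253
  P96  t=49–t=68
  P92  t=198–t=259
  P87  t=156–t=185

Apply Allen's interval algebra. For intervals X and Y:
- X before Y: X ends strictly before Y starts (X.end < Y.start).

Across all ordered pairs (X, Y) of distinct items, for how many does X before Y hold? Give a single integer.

28

Checking all 90 ordered pairs for relation 'before'; matching pairs in alphabetical order:
(P87, P90): P87 before P90 ✓
(P87, P92): P87 before P92 ✓
(P87, P93): P87 before P93 ✓
(P87, P94): P87 before P94 ✓
(P89, P93): P89 before P93 ✓
(P90, P93): P90 before P93 ✓
(P90, P94): P90 before P94 ✓
(P91, P87): P91 before P87 ✓
(P91, P88): P91 before P88 ✓
(P91, P89): P91 before P89 ✓
(P91, P90): P91 before P90 ✓
(P91, P92): P91 before P92 ✓
(P91, P93): P91 before P93 ✓
(P91, P94): P91 before P94 ✓
(P91, P95): P91 before P95 ✓
(P95, P89): P95 before P89 ✓
(P95, P90): P95 before P90 ✓
(P95, P92): P95 before P92 ✓
(P95, P93): P95 before P93 ✓
(P95, P94): P95 before P94 ✓
(P96, P87): P96 before P87 ✓
(P96, P88): P96 before P88 ✓
(P96, P89): P96 before P89 ✓
(P96, P90): P96 before P90 ✓
... plus 4 further pairs not listed.
Count: 28.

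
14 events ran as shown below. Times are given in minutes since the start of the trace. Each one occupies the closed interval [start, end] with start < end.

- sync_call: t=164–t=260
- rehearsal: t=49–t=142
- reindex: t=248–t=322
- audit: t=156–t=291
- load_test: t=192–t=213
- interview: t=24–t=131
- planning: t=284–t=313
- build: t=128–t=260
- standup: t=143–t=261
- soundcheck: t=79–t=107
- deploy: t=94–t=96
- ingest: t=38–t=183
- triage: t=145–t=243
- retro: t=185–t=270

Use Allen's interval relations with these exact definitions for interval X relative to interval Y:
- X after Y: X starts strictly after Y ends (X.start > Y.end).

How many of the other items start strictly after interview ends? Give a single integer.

Target interview = [t=24, t=131].
audit [t=156, t=291] → after → counts.
build [t=128, t=260] → overlapped-by → no.
deploy [t=94, t=96] → during → no.
ingest [t=38, t=183] → overlapped-by → no.
load_test [t=192, t=213] → after → counts.
planning [t=284, t=313] → after → counts.
rehearsal [t=49, t=142] → overlapped-by → no.
reindex [t=248, t=322] → after → counts.
retro [t=185, t=270] → after → counts.
soundcheck [t=79, t=107] → during → no.
standup [t=143, t=261] → after → counts.
sync_call [t=164, t=260] → after → counts.
triage [t=145, t=243] → after → counts.
Total: 8.

8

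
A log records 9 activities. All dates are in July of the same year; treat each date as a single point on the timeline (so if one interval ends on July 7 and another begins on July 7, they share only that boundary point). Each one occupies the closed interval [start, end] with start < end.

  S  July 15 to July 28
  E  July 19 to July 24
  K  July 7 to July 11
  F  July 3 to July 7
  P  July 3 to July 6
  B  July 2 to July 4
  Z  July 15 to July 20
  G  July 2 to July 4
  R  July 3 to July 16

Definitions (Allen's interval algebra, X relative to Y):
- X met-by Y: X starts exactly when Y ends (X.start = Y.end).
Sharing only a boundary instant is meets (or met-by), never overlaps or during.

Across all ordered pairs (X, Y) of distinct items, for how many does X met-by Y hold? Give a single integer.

1

Checking all 72 ordered pairs for relation 'met-by'; matching pairs in alphabetical order:
(K, F): K met-by F ✓
Count: 1.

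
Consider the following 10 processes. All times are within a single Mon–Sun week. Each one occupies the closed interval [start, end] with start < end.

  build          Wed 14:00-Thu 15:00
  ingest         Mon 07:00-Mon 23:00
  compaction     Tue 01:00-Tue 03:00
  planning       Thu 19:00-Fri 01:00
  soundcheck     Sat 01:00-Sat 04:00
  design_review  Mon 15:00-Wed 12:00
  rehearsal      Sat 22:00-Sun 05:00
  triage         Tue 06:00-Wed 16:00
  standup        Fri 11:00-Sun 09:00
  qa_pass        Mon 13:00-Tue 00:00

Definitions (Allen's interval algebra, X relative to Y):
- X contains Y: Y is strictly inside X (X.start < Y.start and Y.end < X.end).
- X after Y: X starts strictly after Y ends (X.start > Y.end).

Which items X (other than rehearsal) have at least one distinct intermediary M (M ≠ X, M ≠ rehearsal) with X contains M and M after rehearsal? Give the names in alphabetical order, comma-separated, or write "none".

none

Target rehearsal = [Sat 22:00, Sun 05:00].
Intermediaries M with M after rehearsal: none.
Union: none.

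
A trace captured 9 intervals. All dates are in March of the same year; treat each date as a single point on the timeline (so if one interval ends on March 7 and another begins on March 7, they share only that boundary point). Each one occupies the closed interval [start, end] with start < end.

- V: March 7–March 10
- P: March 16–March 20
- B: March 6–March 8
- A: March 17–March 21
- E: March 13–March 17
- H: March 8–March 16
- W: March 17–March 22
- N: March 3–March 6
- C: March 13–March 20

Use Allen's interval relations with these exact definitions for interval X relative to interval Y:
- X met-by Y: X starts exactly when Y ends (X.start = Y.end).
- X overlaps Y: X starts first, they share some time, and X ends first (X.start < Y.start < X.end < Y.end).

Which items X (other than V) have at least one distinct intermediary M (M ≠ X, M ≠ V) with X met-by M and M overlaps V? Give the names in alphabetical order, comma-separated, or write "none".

Target V = [March 7, March 10].
Intermediaries M with M overlaps V: B.
Via B — items with X met-by B: H.
Union: H.

H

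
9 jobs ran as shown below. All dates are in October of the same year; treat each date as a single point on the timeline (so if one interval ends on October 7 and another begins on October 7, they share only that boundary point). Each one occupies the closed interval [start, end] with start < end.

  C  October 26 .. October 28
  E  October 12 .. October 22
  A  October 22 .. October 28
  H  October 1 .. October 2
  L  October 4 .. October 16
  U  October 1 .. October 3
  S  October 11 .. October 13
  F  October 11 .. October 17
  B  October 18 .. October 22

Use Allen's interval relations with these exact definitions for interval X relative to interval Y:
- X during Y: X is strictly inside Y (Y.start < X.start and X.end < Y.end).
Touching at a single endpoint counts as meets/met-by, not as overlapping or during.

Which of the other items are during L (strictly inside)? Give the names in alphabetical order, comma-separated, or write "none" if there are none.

S

Target L = [October 4, October 16].
A [October 22, October 28] → after → no.
B [October 18, October 22] → after → no.
C [October 26, October 28] → after → no.
E [October 12, October 22] → overlapped-by → no.
F [October 11, October 17] → overlapped-by → no.
H [October 1, October 2] → before → no.
S [October 11, October 13] → during → yes.
U [October 1, October 3] → before → no.
Result: S.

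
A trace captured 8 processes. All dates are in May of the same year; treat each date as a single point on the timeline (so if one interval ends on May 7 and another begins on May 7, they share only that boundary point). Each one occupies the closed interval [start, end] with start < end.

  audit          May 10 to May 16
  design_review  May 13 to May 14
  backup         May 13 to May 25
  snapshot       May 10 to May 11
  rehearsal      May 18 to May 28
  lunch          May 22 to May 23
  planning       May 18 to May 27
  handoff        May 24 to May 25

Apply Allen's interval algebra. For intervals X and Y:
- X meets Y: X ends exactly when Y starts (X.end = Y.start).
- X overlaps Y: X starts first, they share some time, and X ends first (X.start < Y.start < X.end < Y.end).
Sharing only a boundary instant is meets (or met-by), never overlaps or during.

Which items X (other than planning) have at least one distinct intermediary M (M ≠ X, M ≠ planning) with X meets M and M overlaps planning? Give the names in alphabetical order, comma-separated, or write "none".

Target planning = [May 18, May 27].
Intermediaries M with M overlaps planning: backup.
Via backup — items with X meets backup: none.
Union: none.

none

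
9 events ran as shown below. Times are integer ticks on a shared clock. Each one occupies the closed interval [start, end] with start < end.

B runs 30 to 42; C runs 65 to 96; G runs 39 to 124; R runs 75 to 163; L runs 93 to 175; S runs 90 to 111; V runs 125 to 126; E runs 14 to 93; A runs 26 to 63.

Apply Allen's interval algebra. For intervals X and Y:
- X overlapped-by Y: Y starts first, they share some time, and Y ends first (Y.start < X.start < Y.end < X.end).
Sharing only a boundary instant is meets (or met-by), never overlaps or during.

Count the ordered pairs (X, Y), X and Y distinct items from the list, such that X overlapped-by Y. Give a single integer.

Checking all 72 ordered pairs for relation 'overlapped-by'; matching pairs in alphabetical order:
(C, E): C overlapped-by E ✓
(G, A): G overlapped-by A ✓
(G, B): G overlapped-by B ✓
(G, E): G overlapped-by E ✓
(L, C): L overlapped-by C ✓
(L, G): L overlapped-by G ✓
(L, R): L overlapped-by R ✓
(L, S): L overlapped-by S ✓
(R, C): R overlapped-by C ✓
(R, E): R overlapped-by E ✓
(R, G): R overlapped-by G ✓
(S, C): S overlapped-by C ✓
(S, E): S overlapped-by E ✓
Count: 13.

13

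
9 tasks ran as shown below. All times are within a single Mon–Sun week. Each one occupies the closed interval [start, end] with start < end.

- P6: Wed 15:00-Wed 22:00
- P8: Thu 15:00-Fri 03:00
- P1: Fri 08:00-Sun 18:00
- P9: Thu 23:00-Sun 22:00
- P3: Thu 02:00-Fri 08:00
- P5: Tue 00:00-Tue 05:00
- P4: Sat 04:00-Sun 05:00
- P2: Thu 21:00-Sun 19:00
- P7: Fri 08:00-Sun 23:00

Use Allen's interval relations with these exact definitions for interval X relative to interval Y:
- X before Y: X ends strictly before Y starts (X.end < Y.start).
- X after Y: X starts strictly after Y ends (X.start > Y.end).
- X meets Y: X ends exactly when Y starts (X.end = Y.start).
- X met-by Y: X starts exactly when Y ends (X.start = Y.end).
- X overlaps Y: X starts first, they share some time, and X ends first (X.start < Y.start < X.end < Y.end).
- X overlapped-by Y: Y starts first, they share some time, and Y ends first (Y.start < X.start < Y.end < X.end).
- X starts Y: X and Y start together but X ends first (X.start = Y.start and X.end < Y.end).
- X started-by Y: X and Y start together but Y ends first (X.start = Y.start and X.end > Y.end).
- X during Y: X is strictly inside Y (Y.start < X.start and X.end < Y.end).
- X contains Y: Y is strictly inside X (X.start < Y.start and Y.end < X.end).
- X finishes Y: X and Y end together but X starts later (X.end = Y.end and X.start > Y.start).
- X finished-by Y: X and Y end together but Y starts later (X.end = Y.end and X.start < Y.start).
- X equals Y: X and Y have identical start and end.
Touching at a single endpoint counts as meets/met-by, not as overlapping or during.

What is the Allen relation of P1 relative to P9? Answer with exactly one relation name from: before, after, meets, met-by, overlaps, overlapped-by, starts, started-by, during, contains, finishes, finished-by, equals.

during

P1 = [Fri 08:00, Sun 18:00]; P9 = [Thu 23:00, Sun 22:00].
Compare endpoints: P1.start > P9.start, P1.start < P9.end, P1.end > P9.start, P1.end < P9.end.
That pattern is 'during'.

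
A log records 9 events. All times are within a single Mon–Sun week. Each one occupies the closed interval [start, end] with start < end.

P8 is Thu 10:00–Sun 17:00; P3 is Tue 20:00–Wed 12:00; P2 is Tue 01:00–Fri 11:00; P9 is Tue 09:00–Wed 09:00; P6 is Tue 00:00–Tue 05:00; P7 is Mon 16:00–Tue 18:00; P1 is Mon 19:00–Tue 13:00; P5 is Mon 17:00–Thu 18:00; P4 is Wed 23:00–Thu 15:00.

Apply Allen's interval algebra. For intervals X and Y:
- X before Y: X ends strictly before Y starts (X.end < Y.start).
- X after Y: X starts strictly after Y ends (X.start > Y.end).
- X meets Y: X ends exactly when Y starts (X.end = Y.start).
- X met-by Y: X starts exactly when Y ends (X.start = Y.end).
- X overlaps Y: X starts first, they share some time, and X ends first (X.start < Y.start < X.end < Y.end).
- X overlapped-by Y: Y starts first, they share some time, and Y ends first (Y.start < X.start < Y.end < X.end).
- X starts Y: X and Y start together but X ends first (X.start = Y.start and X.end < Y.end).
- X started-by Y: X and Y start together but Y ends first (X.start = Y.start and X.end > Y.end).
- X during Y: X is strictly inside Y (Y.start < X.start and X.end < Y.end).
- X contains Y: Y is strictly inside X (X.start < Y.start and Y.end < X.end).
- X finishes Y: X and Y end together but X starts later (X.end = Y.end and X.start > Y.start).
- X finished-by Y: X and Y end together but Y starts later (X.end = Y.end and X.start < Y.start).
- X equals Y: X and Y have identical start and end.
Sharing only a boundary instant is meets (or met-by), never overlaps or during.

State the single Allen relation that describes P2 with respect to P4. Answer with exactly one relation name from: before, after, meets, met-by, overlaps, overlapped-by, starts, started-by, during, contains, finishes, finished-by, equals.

contains

P2 = [Tue 01:00, Fri 11:00]; P4 = [Wed 23:00, Thu 15:00].
Compare endpoints: P2.start < P4.start, P2.start < P4.end, P2.end > P4.start, P2.end > P4.end.
That pattern is 'contains'.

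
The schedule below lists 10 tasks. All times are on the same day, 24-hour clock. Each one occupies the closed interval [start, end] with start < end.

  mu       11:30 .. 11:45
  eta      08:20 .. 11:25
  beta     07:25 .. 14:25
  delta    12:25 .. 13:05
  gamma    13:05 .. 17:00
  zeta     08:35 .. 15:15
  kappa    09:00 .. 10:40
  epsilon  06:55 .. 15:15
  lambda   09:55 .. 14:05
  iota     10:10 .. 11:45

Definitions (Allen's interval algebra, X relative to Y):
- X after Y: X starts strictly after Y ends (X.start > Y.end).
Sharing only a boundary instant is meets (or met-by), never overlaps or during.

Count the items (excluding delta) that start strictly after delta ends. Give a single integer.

0

Target delta = [12:25, 13:05].
beta [07:25, 14:25] → contains → no.
epsilon [06:55, 15:15] → contains → no.
eta [08:20, 11:25] → before → no.
gamma [13:05, 17:00] → met-by → no.
iota [10:10, 11:45] → before → no.
kappa [09:00, 10:40] → before → no.
lambda [09:55, 14:05] → contains → no.
mu [11:30, 11:45] → before → no.
zeta [08:35, 15:15] → contains → no.
Total: 0.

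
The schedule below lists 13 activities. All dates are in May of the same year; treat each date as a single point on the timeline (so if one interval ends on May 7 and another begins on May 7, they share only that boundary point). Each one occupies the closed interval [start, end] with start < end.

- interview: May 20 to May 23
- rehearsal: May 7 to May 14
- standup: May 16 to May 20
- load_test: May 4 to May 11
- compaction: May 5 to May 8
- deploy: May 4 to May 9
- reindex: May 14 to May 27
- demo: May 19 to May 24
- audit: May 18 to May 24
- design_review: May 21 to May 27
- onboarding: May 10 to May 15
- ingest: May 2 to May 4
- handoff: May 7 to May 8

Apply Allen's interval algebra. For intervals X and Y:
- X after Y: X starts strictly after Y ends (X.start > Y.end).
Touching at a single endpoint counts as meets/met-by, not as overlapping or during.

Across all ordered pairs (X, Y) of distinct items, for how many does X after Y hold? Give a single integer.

48

Checking all 156 ordered pairs for relation 'after'; matching pairs in alphabetical order:
(audit, compaction): audit after compaction ✓
(audit, deploy): audit after deploy ✓
(audit, handoff): audit after handoff ✓
(audit, ingest): audit after ingest ✓
(audit, load_test): audit after load_test ✓
(audit, onboarding): audit after onboarding ✓
(audit, rehearsal): audit after rehearsal ✓
(compaction, ingest): compaction after ingest ✓
(demo, compaction): demo after compaction ✓
(demo, deploy): demo after deploy ✓
(demo, handoff): demo after handoff ✓
(demo, ingest): demo after ingest ✓
(demo, load_test): demo after load_test ✓
(demo, onboarding): demo after onboarding ✓
(demo, rehearsal): demo after rehearsal ✓
(design_review, compaction): design_review after compaction ✓
(design_review, deploy): design_review after deploy ✓
(design_review, handoff): design_review after handoff ✓
(design_review, ingest): design_review after ingest ✓
(design_review, load_test): design_review after load_test ✓
(design_review, onboarding): design_review after onboarding ✓
(design_review, rehearsal): design_review after rehearsal ✓
(design_review, standup): design_review after standup ✓
(handoff, ingest): handoff after ingest ✓
... plus 24 further pairs not listed.
Count: 48.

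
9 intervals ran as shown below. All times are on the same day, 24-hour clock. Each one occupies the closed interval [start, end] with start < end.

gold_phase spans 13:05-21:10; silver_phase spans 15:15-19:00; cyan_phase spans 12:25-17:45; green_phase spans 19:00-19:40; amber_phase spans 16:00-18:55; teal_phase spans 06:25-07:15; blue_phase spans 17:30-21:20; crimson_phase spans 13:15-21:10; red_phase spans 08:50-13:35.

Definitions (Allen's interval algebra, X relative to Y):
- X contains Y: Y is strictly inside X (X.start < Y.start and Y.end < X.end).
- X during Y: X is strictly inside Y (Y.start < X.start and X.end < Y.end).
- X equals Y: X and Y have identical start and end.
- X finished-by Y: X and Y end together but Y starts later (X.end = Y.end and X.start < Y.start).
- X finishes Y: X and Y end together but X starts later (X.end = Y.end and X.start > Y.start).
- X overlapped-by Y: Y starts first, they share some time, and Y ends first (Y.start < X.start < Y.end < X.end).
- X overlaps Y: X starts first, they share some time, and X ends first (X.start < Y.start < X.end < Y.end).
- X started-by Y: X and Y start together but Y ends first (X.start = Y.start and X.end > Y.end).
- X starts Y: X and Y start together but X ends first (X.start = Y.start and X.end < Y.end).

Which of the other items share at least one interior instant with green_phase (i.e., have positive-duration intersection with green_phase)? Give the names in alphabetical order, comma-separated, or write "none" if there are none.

blue_phase, crimson_phase, gold_phase

Target green_phase = [19:00, 19:40].
amber_phase [16:00, 18:55] → before → no.
blue_phase [17:30, 21:20] → contains → yes.
crimson_phase [13:15, 21:10] → contains → yes.
cyan_phase [12:25, 17:45] → before → no.
gold_phase [13:05, 21:10] → contains → yes.
red_phase [08:50, 13:35] → before → no.
silver_phase [15:15, 19:00] → meets → no.
teal_phase [06:25, 07:15] → before → no.
Result: blue_phase, crimson_phase, gold_phase.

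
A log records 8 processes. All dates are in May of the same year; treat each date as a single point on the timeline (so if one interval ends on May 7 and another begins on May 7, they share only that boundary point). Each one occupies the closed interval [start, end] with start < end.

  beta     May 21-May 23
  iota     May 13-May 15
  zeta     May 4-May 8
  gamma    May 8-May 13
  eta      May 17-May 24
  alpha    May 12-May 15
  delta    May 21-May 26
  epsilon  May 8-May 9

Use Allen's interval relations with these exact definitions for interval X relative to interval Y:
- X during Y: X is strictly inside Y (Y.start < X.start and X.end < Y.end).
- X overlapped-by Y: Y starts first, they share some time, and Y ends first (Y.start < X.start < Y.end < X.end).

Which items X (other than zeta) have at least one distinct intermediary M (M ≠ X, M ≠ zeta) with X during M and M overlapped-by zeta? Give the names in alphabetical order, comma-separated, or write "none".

Target zeta = [May 4, May 8].
Intermediaries M with M overlapped-by zeta: none.
Union: none.

none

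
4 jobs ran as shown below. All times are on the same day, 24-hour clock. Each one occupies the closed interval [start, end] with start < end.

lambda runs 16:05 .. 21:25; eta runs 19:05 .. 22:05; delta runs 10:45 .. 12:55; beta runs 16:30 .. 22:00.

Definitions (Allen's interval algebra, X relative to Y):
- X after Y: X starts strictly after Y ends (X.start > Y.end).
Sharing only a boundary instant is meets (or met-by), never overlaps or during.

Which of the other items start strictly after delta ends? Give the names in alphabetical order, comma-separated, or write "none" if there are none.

Target delta = [10:45, 12:55].
beta [16:30, 22:00] → after → yes.
eta [19:05, 22:05] → after → yes.
lambda [16:05, 21:25] → after → yes.
Result: beta, eta, lambda.

beta, eta, lambda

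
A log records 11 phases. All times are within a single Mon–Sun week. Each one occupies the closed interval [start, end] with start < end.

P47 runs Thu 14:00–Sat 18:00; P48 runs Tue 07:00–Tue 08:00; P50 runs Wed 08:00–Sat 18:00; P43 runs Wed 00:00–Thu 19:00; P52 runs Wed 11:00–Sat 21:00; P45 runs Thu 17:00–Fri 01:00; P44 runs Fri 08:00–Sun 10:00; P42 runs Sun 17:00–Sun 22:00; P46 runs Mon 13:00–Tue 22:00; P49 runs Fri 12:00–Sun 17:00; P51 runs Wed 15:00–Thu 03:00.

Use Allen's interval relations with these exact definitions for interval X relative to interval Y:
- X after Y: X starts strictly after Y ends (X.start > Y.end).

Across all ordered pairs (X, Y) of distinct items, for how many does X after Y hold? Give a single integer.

33

Checking all 110 ordered pairs for relation 'after'; matching pairs in alphabetical order:
(P42, P43): P42 after P43 ✓
(P42, P44): P42 after P44 ✓
(P42, P45): P42 after P45 ✓
(P42, P46): P42 after P46 ✓
(P42, P47): P42 after P47 ✓
(P42, P48): P42 after P48 ✓
(P42, P50): P42 after P50 ✓
(P42, P51): P42 after P51 ✓
(P42, P52): P42 after P52 ✓
(P43, P46): P43 after P46 ✓
(P43, P48): P43 after P48 ✓
(P44, P43): P44 after P43 ✓
(P44, P45): P44 after P45 ✓
(P44, P46): P44 after P46 ✓
(P44, P48): P44 after P48 ✓
(P44, P51): P44 after P51 ✓
(P45, P46): P45 after P46 ✓
(P45, P48): P45 after P48 ✓
(P45, P51): P45 after P51 ✓
(P47, P46): P47 after P46 ✓
(P47, P48): P47 after P48 ✓
(P47, P51): P47 after P51 ✓
(P49, P43): P49 after P43 ✓
(P49, P45): P49 after P45 ✓
... plus 9 further pairs not listed.
Count: 33.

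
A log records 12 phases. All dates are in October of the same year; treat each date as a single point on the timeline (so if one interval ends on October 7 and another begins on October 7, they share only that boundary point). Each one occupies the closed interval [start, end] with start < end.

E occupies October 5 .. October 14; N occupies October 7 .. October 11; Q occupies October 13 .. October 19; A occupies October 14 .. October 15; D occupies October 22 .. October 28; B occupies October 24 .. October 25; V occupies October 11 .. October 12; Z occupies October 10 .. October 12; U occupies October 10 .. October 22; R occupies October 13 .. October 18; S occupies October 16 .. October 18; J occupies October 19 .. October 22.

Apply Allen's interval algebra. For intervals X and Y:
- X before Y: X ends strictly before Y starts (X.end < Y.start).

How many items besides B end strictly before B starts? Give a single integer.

Target B = [October 24, October 25].
A [October 14, October 15] → before → counts.
D [October 22, October 28] → contains → no.
E [October 5, October 14] → before → counts.
J [October 19, October 22] → before → counts.
N [October 7, October 11] → before → counts.
Q [October 13, October 19] → before → counts.
R [October 13, October 18] → before → counts.
S [October 16, October 18] → before → counts.
U [October 10, October 22] → before → counts.
V [October 11, October 12] → before → counts.
Z [October 10, October 12] → before → counts.
Total: 10.

10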